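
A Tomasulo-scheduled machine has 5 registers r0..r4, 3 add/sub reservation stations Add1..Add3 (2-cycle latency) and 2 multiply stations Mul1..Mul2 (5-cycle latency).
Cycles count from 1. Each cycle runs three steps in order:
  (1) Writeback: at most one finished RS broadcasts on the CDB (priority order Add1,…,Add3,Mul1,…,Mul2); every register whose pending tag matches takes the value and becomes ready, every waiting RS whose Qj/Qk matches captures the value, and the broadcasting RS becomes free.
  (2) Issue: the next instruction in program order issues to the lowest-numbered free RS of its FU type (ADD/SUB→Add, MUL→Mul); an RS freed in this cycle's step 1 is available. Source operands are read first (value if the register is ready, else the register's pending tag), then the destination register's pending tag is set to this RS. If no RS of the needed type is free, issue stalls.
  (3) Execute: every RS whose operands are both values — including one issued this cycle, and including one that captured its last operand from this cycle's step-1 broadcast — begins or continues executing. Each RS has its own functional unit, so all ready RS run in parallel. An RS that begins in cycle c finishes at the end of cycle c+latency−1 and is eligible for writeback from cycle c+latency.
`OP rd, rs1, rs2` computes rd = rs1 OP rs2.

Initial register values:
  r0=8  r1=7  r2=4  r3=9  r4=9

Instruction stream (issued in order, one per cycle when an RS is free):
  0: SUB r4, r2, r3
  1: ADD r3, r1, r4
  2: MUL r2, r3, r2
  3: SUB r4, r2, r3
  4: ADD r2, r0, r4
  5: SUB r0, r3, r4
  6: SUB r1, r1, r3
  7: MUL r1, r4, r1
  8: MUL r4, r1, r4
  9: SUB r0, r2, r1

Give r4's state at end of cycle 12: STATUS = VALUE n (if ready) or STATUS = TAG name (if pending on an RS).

STATUS = VALUE 6

  c1: issue SUB r4<-Add1  regs: r0:8,r1:7,r2:4,r3:9,r4:Add1
  c2: issue ADD r3<-Add2  regs: r0:8,r1:7,r2:4,r3:Add2,r4:Add1
  c3: CDB Add1=-5; issue MUL r2<-Mul1  regs: r0:8,r1:7,r2:Mul1,r3:Add2,r4:-5
  c4: issue SUB r4<-Add1  regs: r0:8,r1:7,r2:Mul1,r3:Add2,r4:Add1
  c5: CDB Add2=2; issue ADD r2<-Add2  regs: r0:8,r1:7,r2:Add2,r3:2,r4:Add1
  c6: issue SUB r0<-Add3  regs: r0:Add3,r1:7,r2:Add2,r3:2,r4:Add1
  c7: stall  regs: r0:Add3,r1:7,r2:Add2,r3:2,r4:Add1
  c8: stall  regs: r0:Add3,r1:7,r2:Add2,r3:2,r4:Add1
  c9: stall  regs: r0:Add3,r1:7,r2:Add2,r3:2,r4:Add1
  c10: CDB Mul1=8; stall  regs: r0:Add3,r1:7,r2:Add2,r3:2,r4:Add1
  c11: stall  regs: r0:Add3,r1:7,r2:Add2,r3:2,r4:Add1
  c12: CDB Add1=6; issue SUB r1<-Add1  regs: r0:Add3,r1:Add1,r2:Add2,r3:2,r4:6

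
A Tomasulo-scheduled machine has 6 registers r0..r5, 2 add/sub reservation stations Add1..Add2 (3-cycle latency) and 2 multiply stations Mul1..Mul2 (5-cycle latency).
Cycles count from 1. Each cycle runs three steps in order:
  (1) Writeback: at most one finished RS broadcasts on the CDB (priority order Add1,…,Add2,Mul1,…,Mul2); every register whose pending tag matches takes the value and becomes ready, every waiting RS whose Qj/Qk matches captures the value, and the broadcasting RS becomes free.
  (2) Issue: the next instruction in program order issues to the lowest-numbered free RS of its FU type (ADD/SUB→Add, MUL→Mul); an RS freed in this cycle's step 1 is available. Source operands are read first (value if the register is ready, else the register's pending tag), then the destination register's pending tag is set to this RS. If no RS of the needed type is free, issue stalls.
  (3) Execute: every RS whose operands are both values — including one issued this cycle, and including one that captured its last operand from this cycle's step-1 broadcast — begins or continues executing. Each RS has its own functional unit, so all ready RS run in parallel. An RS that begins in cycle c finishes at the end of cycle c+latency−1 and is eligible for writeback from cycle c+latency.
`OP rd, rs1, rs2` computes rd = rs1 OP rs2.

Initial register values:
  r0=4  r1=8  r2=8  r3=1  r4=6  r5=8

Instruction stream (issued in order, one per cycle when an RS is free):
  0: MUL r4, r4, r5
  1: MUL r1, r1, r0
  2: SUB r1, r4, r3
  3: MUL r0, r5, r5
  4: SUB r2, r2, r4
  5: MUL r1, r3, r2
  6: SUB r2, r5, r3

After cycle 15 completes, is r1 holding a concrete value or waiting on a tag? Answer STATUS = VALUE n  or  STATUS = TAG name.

c1: issue MUL r4<-Mul1 | r0:4,r1:8,r2:8,r3:1,r4:Mul1,r5:8
c2: issue MUL r1<-Mul2 | r0:4,r1:Mul2,r2:8,r3:1,r4:Mul1,r5:8
c3: issue SUB r1<-Add1 | r0:4,r1:Add1,r2:8,r3:1,r4:Mul1,r5:8
c4: stall | r0:4,r1:Add1,r2:8,r3:1,r4:Mul1,r5:8
c5: stall | r0:4,r1:Add1,r2:8,r3:1,r4:Mul1,r5:8
c6: CDB Mul1=48; issue MUL r0<-Mul1 | r0:Mul1,r1:Add1,r2:8,r3:1,r4:48,r5:8
c7: CDB Mul2=32; issue SUB r2<-Add2 | r0:Mul1,r1:Add1,r2:Add2,r3:1,r4:48,r5:8
c8: issue MUL r1<-Mul2 | r0:Mul1,r1:Mul2,r2:Add2,r3:1,r4:48,r5:8
c9: CDB Add1=47; issue SUB r2<-Add1 | r0:Mul1,r1:Mul2,r2:Add1,r3:1,r4:48,r5:8
c10: CDB Add2=-40 | r0:Mul1,r1:Mul2,r2:Add1,r3:1,r4:48,r5:8
c11: CDB Mul1=64 | r0:64,r1:Mul2,r2:Add1,r3:1,r4:48,r5:8
c12: CDB Add1=7 | r0:64,r1:Mul2,r2:7,r3:1,r4:48,r5:8
c13: - | r0:64,r1:Mul2,r2:7,r3:1,r4:48,r5:8
c14: - | r0:64,r1:Mul2,r2:7,r3:1,r4:48,r5:8
c15: CDB Mul2=-40 | r0:64,r1:-40,r2:7,r3:1,r4:48,r5:8

STATUS = VALUE -40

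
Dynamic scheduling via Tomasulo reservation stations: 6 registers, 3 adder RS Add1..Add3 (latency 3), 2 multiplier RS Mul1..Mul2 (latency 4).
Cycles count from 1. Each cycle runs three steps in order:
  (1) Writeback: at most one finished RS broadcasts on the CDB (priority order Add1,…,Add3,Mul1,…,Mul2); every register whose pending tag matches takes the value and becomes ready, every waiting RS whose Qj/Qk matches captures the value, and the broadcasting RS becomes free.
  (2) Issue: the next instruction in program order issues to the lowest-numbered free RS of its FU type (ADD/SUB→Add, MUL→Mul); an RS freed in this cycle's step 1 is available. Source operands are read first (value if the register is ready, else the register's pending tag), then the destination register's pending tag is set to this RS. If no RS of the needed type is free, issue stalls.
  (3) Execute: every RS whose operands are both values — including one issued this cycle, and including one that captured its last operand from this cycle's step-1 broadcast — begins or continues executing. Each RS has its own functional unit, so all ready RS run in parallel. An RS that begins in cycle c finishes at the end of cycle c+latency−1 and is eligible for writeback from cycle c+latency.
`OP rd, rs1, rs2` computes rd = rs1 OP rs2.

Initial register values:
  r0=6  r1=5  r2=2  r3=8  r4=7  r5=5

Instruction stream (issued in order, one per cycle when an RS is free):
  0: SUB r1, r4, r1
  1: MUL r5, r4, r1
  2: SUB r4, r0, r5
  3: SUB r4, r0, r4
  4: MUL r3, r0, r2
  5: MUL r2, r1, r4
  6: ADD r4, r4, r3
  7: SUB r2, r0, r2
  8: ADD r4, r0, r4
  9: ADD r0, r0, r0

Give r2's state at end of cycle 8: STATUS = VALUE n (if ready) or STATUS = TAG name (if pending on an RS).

STATUS = TAG Mul1

c1: issue SUB r1<-Add1 | r0:6,r1:Add1,r2:2,r3:8,r4:7,r5:5
c2: issue MUL r5<-Mul1 | r0:6,r1:Add1,r2:2,r3:8,r4:7,r5:Mul1
c3: issue SUB r4<-Add2 | r0:6,r1:Add1,r2:2,r3:8,r4:Add2,r5:Mul1
c4: CDB Add1=2; issue SUB r4<-Add1 | r0:6,r1:2,r2:2,r3:8,r4:Add1,r5:Mul1
c5: issue MUL r3<-Mul2 | r0:6,r1:2,r2:2,r3:Mul2,r4:Add1,r5:Mul1
c6: stall | r0:6,r1:2,r2:2,r3:Mul2,r4:Add1,r5:Mul1
c7: stall | r0:6,r1:2,r2:2,r3:Mul2,r4:Add1,r5:Mul1
c8: CDB Mul1=14; issue MUL r2<-Mul1 | r0:6,r1:2,r2:Mul1,r3:Mul2,r4:Add1,r5:14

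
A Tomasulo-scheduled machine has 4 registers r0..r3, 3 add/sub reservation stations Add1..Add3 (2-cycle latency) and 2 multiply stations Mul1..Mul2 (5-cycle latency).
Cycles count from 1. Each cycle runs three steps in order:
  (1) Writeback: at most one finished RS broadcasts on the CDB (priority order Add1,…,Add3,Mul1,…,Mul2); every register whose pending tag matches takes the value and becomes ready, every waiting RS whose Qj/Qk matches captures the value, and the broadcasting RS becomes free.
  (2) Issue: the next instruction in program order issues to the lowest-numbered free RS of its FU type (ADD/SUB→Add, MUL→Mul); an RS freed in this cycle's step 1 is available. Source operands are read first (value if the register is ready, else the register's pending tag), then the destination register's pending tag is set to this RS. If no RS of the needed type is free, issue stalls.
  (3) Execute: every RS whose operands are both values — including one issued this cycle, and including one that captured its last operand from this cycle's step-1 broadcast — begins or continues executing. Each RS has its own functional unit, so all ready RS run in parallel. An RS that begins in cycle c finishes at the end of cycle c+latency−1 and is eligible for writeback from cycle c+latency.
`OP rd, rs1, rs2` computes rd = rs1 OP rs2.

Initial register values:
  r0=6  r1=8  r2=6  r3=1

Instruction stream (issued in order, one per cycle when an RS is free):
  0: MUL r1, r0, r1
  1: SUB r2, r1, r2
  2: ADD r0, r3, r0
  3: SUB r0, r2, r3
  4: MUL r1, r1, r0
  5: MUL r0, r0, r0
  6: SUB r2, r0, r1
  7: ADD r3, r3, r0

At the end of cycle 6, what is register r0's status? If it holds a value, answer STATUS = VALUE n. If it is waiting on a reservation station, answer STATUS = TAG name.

STATUS = TAG Mul1

cycle 1: issue MUL r1<-Mul1 // r0:6,r1:Mul1,r2:6,r3:1
cycle 2: issue SUB r2<-Add1 // r0:6,r1:Mul1,r2:Add1,r3:1
cycle 3: issue ADD r0<-Add2 // r0:Add2,r1:Mul1,r2:Add1,r3:1
cycle 4: issue SUB r0<-Add3 // r0:Add3,r1:Mul1,r2:Add1,r3:1
cycle 5: CDB Add2=7; issue MUL r1<-Mul2 // r0:Add3,r1:Mul2,r2:Add1,r3:1
cycle 6: CDB Mul1=48; issue MUL r0<-Mul1 // r0:Mul1,r1:Mul2,r2:Add1,r3:1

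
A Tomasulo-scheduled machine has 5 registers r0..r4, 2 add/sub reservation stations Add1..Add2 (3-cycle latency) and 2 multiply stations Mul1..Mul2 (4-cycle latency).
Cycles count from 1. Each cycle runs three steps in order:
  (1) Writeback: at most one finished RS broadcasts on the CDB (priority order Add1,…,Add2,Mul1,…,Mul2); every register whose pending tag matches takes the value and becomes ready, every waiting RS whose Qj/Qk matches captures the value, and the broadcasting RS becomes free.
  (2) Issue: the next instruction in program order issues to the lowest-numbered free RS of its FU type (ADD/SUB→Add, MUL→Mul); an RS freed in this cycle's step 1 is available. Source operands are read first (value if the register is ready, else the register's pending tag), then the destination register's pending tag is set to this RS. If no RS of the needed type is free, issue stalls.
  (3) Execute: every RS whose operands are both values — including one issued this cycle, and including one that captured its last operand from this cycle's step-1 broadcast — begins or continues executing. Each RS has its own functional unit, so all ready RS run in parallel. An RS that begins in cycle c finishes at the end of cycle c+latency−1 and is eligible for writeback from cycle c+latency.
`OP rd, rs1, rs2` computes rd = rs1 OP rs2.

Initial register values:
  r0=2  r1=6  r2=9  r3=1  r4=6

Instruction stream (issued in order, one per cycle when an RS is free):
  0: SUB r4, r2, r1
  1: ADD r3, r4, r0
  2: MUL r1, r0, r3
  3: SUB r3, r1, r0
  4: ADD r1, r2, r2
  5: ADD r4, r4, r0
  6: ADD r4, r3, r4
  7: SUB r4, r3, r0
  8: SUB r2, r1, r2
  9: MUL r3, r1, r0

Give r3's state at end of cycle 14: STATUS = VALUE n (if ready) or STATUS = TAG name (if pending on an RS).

STATUS = VALUE 8

c1: issue SUB r4<-Add1 | r0:2,r1:6,r2:9,r3:1,r4:Add1
c2: issue ADD r3<-Add2 | r0:2,r1:6,r2:9,r3:Add2,r4:Add1
c3: issue MUL r1<-Mul1 | r0:2,r1:Mul1,r2:9,r3:Add2,r4:Add1
c4: CDB Add1=3; issue SUB r3<-Add1 | r0:2,r1:Mul1,r2:9,r3:Add1,r4:3
c5: stall | r0:2,r1:Mul1,r2:9,r3:Add1,r4:3
c6: stall | r0:2,r1:Mul1,r2:9,r3:Add1,r4:3
c7: CDB Add2=5; issue ADD r1<-Add2 | r0:2,r1:Add2,r2:9,r3:Add1,r4:3
c8: stall | r0:2,r1:Add2,r2:9,r3:Add1,r4:3
c9: stall | r0:2,r1:Add2,r2:9,r3:Add1,r4:3
c10: CDB Add2=18; issue ADD r4<-Add2 | r0:2,r1:18,r2:9,r3:Add1,r4:Add2
c11: CDB Mul1=10; stall | r0:2,r1:18,r2:9,r3:Add1,r4:Add2
c12: stall | r0:2,r1:18,r2:9,r3:Add1,r4:Add2
c13: CDB Add2=5; issue ADD r4<-Add2 | r0:2,r1:18,r2:9,r3:Add1,r4:Add2
c14: CDB Add1=8; issue SUB r4<-Add1 | r0:2,r1:18,r2:9,r3:8,r4:Add1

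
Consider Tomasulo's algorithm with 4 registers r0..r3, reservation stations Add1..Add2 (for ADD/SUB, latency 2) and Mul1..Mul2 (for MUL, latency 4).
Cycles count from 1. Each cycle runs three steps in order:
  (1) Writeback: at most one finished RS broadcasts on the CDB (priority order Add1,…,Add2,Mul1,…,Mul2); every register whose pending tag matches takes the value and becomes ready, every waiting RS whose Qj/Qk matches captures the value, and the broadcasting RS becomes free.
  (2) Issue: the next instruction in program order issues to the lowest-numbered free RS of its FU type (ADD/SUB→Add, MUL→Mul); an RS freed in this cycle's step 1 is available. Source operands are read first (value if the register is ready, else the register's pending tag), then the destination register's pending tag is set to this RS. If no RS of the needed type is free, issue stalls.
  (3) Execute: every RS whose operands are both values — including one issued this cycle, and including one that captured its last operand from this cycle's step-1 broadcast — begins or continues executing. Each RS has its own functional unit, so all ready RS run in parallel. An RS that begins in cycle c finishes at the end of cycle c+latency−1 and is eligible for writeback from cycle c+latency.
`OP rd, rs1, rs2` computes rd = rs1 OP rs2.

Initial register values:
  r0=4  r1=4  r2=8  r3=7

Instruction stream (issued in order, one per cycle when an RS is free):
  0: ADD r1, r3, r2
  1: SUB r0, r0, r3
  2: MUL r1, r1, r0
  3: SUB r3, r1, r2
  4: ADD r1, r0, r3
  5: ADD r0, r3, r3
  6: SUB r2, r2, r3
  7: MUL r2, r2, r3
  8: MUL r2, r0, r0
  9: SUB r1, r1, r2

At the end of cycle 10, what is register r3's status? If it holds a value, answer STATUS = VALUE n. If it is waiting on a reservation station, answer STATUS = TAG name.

STATUS = VALUE -53

c1: issue ADD r1<-Add1 | r0:4,r1:Add1,r2:8,r3:7
c2: issue SUB r0<-Add2 | r0:Add2,r1:Add1,r2:8,r3:7
c3: CDB Add1=15; issue MUL r1<-Mul1 | r0:Add2,r1:Mul1,r2:8,r3:7
c4: CDB Add2=-3; issue SUB r3<-Add1 | r0:-3,r1:Mul1,r2:8,r3:Add1
c5: issue ADD r1<-Add2 | r0:-3,r1:Add2,r2:8,r3:Add1
c6: stall | r0:-3,r1:Add2,r2:8,r3:Add1
c7: stall | r0:-3,r1:Add2,r2:8,r3:Add1
c8: CDB Mul1=-45; stall | r0:-3,r1:Add2,r2:8,r3:Add1
c9: stall | r0:-3,r1:Add2,r2:8,r3:Add1
c10: CDB Add1=-53; issue ADD r0<-Add1 | r0:Add1,r1:Add2,r2:8,r3:-53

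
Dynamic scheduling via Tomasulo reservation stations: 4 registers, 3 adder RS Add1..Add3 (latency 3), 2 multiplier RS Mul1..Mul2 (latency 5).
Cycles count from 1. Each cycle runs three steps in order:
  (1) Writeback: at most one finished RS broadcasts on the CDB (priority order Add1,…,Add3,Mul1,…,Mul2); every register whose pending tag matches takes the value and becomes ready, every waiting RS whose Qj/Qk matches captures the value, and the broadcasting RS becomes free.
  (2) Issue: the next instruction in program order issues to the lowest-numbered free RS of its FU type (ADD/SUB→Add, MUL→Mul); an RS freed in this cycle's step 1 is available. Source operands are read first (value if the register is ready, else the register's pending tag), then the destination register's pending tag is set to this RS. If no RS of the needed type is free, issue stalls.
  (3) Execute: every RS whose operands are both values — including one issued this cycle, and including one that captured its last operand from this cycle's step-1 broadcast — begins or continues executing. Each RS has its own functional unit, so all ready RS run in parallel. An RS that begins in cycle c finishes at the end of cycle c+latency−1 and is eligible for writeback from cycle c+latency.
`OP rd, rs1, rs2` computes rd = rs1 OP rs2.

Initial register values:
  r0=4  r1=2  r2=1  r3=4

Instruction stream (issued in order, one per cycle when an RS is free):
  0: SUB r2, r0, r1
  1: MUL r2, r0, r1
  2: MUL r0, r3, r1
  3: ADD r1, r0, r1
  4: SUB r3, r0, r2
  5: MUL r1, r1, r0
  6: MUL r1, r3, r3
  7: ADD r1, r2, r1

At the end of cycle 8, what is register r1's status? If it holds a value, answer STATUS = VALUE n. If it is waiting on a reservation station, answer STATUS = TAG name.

STATUS = TAG Mul2

  c1: issue SUB r2<-Add1  regs: r0:4,r1:2,r2:Add1,r3:4
  c2: issue MUL r2<-Mul1  regs: r0:4,r1:2,r2:Mul1,r3:4
  c3: issue MUL r0<-Mul2  regs: r0:Mul2,r1:2,r2:Mul1,r3:4
  c4: CDB Add1=2; issue ADD r1<-Add1  regs: r0:Mul2,r1:Add1,r2:Mul1,r3:4
  c5: issue SUB r3<-Add2  regs: r0:Mul2,r1:Add1,r2:Mul1,r3:Add2
  c6: stall  regs: r0:Mul2,r1:Add1,r2:Mul1,r3:Add2
  c7: CDB Mul1=8; issue MUL r1<-Mul1  regs: r0:Mul2,r1:Mul1,r2:8,r3:Add2
  c8: CDB Mul2=8; issue MUL r1<-Mul2  regs: r0:8,r1:Mul2,r2:8,r3:Add2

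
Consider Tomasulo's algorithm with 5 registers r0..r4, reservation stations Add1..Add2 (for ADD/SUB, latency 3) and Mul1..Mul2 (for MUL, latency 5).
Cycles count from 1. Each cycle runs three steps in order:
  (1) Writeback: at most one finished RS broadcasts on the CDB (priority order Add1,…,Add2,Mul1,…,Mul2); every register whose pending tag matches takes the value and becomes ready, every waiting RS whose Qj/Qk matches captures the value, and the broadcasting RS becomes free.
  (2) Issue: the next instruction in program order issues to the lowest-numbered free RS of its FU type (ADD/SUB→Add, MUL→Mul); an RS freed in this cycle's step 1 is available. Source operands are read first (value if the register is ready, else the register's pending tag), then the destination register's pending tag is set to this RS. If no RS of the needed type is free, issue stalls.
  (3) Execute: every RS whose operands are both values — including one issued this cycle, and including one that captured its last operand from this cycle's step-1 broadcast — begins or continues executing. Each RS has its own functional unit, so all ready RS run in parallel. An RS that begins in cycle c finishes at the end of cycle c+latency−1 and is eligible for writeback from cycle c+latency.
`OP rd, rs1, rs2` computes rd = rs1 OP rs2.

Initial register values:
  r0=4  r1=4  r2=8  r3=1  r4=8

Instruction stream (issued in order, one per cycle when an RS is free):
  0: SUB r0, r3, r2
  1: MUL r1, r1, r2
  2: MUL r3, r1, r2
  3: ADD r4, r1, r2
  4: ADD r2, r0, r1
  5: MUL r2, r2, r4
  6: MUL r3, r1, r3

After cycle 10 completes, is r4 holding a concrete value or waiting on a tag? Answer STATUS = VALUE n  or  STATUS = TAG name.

c1: issue SUB r0<-Add1 | r0:Add1,r1:4,r2:8,r3:1,r4:8
c2: issue MUL r1<-Mul1 | r0:Add1,r1:Mul1,r2:8,r3:1,r4:8
c3: issue MUL r3<-Mul2 | r0:Add1,r1:Mul1,r2:8,r3:Mul2,r4:8
c4: CDB Add1=-7; issue ADD r4<-Add1 | r0:-7,r1:Mul1,r2:8,r3:Mul2,r4:Add1
c5: issue ADD r2<-Add2 | r0:-7,r1:Mul1,r2:Add2,r3:Mul2,r4:Add1
c6: stall | r0:-7,r1:Mul1,r2:Add2,r3:Mul2,r4:Add1
c7: CDB Mul1=32; issue MUL r2<-Mul1 | r0:-7,r1:32,r2:Mul1,r3:Mul2,r4:Add1
c8: stall | r0:-7,r1:32,r2:Mul1,r3:Mul2,r4:Add1
c9: stall | r0:-7,r1:32,r2:Mul1,r3:Mul2,r4:Add1
c10: CDB Add1=40; stall | r0:-7,r1:32,r2:Mul1,r3:Mul2,r4:40

STATUS = VALUE 40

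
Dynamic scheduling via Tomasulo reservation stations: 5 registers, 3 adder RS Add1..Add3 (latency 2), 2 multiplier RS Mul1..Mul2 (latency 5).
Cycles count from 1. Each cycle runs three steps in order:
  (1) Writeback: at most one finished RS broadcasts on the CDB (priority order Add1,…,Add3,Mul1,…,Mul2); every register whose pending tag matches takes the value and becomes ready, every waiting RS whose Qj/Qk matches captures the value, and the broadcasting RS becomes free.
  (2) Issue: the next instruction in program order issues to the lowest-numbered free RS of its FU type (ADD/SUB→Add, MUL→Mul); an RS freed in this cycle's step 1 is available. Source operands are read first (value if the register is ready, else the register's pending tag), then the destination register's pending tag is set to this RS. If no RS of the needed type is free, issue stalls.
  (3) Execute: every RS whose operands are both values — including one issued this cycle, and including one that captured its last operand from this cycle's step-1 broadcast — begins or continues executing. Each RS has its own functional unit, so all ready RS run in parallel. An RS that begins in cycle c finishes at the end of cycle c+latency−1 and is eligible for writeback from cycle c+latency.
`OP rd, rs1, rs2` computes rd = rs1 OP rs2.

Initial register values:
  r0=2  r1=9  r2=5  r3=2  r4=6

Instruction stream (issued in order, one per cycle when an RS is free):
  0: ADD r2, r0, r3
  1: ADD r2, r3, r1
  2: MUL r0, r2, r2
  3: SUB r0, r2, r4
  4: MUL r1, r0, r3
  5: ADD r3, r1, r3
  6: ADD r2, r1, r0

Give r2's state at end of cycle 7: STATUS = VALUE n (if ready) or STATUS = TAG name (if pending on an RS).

c1: issue ADD r2<-Add1 | r0:2,r1:9,r2:Add1,r3:2,r4:6
c2: issue ADD r2<-Add2 | r0:2,r1:9,r2:Add2,r3:2,r4:6
c3: CDB Add1=4; issue MUL r0<-Mul1 | r0:Mul1,r1:9,r2:Add2,r3:2,r4:6
c4: CDB Add2=11; issue SUB r0<-Add1 | r0:Add1,r1:9,r2:11,r3:2,r4:6
c5: issue MUL r1<-Mul2 | r0:Add1,r1:Mul2,r2:11,r3:2,r4:6
c6: CDB Add1=5; issue ADD r3<-Add1 | r0:5,r1:Mul2,r2:11,r3:Add1,r4:6
c7: issue ADD r2<-Add2 | r0:5,r1:Mul2,r2:Add2,r3:Add1,r4:6

STATUS = TAG Add2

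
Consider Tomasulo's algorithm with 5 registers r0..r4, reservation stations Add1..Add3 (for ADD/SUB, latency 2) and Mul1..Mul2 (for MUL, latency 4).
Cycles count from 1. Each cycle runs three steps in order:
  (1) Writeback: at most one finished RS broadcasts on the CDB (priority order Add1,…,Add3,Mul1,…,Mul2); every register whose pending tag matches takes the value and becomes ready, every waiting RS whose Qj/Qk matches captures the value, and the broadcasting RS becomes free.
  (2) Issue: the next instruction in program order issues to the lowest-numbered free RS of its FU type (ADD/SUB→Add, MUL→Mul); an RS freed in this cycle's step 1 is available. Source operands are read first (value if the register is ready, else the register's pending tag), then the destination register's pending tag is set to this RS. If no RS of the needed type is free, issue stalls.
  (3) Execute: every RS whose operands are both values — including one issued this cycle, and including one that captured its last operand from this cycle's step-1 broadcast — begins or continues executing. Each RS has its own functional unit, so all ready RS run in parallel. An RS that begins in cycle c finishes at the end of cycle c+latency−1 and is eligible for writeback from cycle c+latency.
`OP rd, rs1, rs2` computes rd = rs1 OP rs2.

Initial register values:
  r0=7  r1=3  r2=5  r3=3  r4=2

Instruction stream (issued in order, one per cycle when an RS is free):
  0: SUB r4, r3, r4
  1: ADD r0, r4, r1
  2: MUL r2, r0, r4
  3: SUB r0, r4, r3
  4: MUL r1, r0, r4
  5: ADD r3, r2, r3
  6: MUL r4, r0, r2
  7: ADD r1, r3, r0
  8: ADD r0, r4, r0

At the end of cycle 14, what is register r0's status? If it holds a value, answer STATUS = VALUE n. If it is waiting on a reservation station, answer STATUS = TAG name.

STATUS = TAG Add1

  c1: issue SUB r4<-Add1  regs: r0:7,r1:3,r2:5,r3:3,r4:Add1
  c2: issue ADD r0<-Add2  regs: r0:Add2,r1:3,r2:5,r3:3,r4:Add1
  c3: CDB Add1=1; issue MUL r2<-Mul1  regs: r0:Add2,r1:3,r2:Mul1,r3:3,r4:1
  c4: issue SUB r0<-Add1  regs: r0:Add1,r1:3,r2:Mul1,r3:3,r4:1
  c5: CDB Add2=4; issue MUL r1<-Mul2  regs: r0:Add1,r1:Mul2,r2:Mul1,r3:3,r4:1
  c6: CDB Add1=-2; issue ADD r3<-Add1  regs: r0:-2,r1:Mul2,r2:Mul1,r3:Add1,r4:1
  c7: stall  regs: r0:-2,r1:Mul2,r2:Mul1,r3:Add1,r4:1
  c8: stall  regs: r0:-2,r1:Mul2,r2:Mul1,r3:Add1,r4:1
  c9: CDB Mul1=4; issue MUL r4<-Mul1  regs: r0:-2,r1:Mul2,r2:4,r3:Add1,r4:Mul1
  c10: CDB Mul2=-2; issue ADD r1<-Add2  regs: r0:-2,r1:Add2,r2:4,r3:Add1,r4:Mul1
  c11: CDB Add1=7; issue ADD r0<-Add1  regs: r0:Add1,r1:Add2,r2:4,r3:7,r4:Mul1
  c12: -  regs: r0:Add1,r1:Add2,r2:4,r3:7,r4:Mul1
  c13: CDB Add2=5  regs: r0:Add1,r1:5,r2:4,r3:7,r4:Mul1
  c14: CDB Mul1=-8  regs: r0:Add1,r1:5,r2:4,r3:7,r4:-8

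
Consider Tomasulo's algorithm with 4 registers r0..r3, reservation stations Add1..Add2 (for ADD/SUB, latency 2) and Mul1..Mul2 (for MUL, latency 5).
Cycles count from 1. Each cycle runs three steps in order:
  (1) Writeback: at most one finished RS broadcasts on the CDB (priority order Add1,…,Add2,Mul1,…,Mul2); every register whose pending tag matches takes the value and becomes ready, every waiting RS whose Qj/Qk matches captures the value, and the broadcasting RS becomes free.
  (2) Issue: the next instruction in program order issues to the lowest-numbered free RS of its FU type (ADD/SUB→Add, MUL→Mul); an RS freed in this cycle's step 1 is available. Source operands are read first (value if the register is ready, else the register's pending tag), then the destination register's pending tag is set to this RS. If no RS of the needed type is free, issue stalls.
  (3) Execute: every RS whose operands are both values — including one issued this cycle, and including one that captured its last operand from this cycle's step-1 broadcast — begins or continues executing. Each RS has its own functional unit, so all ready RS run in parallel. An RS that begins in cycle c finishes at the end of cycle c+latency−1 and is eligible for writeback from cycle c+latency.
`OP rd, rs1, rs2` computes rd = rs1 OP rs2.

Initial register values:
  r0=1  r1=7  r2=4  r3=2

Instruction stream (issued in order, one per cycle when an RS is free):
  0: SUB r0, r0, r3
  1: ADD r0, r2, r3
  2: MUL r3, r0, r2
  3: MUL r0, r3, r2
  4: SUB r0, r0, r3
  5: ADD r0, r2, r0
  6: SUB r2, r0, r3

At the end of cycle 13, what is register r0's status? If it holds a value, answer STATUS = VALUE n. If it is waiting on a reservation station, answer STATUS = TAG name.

STATUS = TAG Add2

c1: issue SUB r0<-Add1 | r0:Add1,r1:7,r2:4,r3:2
c2: issue ADD r0<-Add2 | r0:Add2,r1:7,r2:4,r3:2
c3: CDB Add1=-1; issue MUL r3<-Mul1 | r0:Add2,r1:7,r2:4,r3:Mul1
c4: CDB Add2=6; issue MUL r0<-Mul2 | r0:Mul2,r1:7,r2:4,r3:Mul1
c5: issue SUB r0<-Add1 | r0:Add1,r1:7,r2:4,r3:Mul1
c6: issue ADD r0<-Add2 | r0:Add2,r1:7,r2:4,r3:Mul1
c7: stall | r0:Add2,r1:7,r2:4,r3:Mul1
c8: stall | r0:Add2,r1:7,r2:4,r3:Mul1
c9: CDB Mul1=24; stall | r0:Add2,r1:7,r2:4,r3:24
c10: stall | r0:Add2,r1:7,r2:4,r3:24
c11: stall | r0:Add2,r1:7,r2:4,r3:24
c12: stall | r0:Add2,r1:7,r2:4,r3:24
c13: stall | r0:Add2,r1:7,r2:4,r3:24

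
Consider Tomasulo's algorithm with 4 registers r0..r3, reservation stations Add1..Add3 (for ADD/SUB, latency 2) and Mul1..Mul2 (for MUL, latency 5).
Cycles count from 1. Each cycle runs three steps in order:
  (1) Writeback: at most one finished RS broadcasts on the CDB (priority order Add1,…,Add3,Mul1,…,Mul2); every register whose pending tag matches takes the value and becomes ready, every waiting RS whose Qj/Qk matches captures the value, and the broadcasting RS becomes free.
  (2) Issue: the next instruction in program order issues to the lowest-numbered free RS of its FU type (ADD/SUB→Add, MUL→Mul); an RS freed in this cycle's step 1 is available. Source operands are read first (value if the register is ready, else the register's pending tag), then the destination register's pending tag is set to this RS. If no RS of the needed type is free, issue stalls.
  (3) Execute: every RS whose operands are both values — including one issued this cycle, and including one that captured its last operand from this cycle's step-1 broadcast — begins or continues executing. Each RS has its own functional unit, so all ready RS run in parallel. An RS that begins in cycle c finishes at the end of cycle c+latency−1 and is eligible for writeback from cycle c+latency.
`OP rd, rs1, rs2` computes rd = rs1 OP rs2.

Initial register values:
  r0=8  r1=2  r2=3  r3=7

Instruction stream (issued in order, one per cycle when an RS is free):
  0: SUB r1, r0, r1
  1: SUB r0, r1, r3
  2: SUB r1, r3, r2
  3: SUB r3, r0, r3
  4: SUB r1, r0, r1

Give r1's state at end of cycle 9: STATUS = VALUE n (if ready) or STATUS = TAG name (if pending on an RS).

STATUS = VALUE -5

  c1: issue SUB r1<-Add1  regs: r0:8,r1:Add1,r2:3,r3:7
  c2: issue SUB r0<-Add2  regs: r0:Add2,r1:Add1,r2:3,r3:7
  c3: CDB Add1=6; issue SUB r1<-Add1  regs: r0:Add2,r1:Add1,r2:3,r3:7
  c4: issue SUB r3<-Add3  regs: r0:Add2,r1:Add1,r2:3,r3:Add3
  c5: CDB Add1=4; issue SUB r1<-Add1  regs: r0:Add2,r1:Add1,r2:3,r3:Add3
  c6: CDB Add2=-1  regs: r0:-1,r1:Add1,r2:3,r3:Add3
  c7: -  regs: r0:-1,r1:Add1,r2:3,r3:Add3
  c8: CDB Add1=-5  regs: r0:-1,r1:-5,r2:3,r3:Add3
  c9: CDB Add3=-8  regs: r0:-1,r1:-5,r2:3,r3:-8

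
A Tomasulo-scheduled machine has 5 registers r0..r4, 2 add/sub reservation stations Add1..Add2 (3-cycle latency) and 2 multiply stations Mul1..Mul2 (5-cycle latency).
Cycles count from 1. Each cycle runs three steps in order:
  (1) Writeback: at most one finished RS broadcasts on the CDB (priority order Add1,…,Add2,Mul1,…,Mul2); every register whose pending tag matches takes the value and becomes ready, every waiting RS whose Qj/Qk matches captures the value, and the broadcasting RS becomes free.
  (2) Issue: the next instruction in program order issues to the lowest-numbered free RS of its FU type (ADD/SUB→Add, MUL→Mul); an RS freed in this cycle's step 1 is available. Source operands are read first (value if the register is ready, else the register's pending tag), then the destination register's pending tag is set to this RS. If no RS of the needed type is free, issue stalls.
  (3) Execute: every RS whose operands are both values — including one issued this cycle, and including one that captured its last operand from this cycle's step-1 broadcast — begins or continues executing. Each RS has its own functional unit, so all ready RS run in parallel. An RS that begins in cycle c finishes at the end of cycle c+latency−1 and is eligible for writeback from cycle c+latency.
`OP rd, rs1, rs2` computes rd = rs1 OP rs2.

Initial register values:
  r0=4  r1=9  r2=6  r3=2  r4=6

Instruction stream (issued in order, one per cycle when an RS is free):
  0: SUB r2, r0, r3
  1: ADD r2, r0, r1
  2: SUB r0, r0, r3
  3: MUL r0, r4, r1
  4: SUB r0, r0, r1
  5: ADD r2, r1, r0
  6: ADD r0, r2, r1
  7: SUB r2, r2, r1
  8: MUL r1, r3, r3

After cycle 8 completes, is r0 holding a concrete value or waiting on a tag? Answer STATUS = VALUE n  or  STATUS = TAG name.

STATUS = TAG Add2

  c1: issue SUB r2<-Add1  regs: r0:4,r1:9,r2:Add1,r3:2,r4:6
  c2: issue ADD r2<-Add2  regs: r0:4,r1:9,r2:Add2,r3:2,r4:6
  c3: stall  regs: r0:4,r1:9,r2:Add2,r3:2,r4:6
  c4: CDB Add1=2; issue SUB r0<-Add1  regs: r0:Add1,r1:9,r2:Add2,r3:2,r4:6
  c5: CDB Add2=13; issue MUL r0<-Mul1  regs: r0:Mul1,r1:9,r2:13,r3:2,r4:6
  c6: issue SUB r0<-Add2  regs: r0:Add2,r1:9,r2:13,r3:2,r4:6
  c7: CDB Add1=2; issue ADD r2<-Add1  regs: r0:Add2,r1:9,r2:Add1,r3:2,r4:6
  c8: stall  regs: r0:Add2,r1:9,r2:Add1,r3:2,r4:6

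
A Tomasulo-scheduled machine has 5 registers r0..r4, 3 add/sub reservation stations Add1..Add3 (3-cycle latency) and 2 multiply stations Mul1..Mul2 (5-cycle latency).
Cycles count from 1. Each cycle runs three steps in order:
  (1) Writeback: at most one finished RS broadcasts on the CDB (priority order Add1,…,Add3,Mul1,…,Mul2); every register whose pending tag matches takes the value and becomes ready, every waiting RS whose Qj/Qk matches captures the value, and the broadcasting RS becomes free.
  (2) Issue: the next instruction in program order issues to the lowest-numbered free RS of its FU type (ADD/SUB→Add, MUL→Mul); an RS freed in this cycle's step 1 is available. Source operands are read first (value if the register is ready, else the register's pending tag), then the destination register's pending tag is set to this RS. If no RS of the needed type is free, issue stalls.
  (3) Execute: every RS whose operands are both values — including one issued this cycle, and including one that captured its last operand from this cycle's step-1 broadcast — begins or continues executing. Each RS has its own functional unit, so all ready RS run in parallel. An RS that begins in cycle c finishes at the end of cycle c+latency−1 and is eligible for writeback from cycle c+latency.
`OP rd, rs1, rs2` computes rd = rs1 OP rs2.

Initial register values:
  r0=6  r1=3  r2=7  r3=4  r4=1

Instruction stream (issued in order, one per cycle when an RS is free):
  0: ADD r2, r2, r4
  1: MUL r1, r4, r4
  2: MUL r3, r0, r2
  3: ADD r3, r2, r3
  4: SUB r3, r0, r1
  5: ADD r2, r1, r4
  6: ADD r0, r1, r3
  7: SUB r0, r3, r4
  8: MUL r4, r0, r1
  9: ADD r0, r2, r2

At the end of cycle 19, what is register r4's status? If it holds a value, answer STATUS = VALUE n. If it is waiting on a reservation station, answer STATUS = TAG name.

STATUS = VALUE 4

cycle 1: issue ADD r2<-Add1 // r0:6,r1:3,r2:Add1,r3:4,r4:1
cycle 2: issue MUL r1<-Mul1 // r0:6,r1:Mul1,r2:Add1,r3:4,r4:1
cycle 3: issue MUL r3<-Mul2 // r0:6,r1:Mul1,r2:Add1,r3:Mul2,r4:1
cycle 4: CDB Add1=8; issue ADD r3<-Add1 // r0:6,r1:Mul1,r2:8,r3:Add1,r4:1
cycle 5: issue SUB r3<-Add2 // r0:6,r1:Mul1,r2:8,r3:Add2,r4:1
cycle 6: issue ADD r2<-Add3 // r0:6,r1:Mul1,r2:Add3,r3:Add2,r4:1
cycle 7: CDB Mul1=1; stall // r0:6,r1:1,r2:Add3,r3:Add2,r4:1
cycle 8: stall // r0:6,r1:1,r2:Add3,r3:Add2,r4:1
cycle 9: CDB Mul2=48; stall // r0:6,r1:1,r2:Add3,r3:Add2,r4:1
cycle 10: CDB Add2=5; issue ADD r0<-Add2 // r0:Add2,r1:1,r2:Add3,r3:5,r4:1
cycle 11: CDB Add3=2; issue SUB r0<-Add3 // r0:Add3,r1:1,r2:2,r3:5,r4:1
cycle 12: CDB Add1=56; issue MUL r4<-Mul1 // r0:Add3,r1:1,r2:2,r3:5,r4:Mul1
cycle 13: CDB Add2=6; issue ADD r0<-Add1 // r0:Add1,r1:1,r2:2,r3:5,r4:Mul1
cycle 14: CDB Add3=4 // r0:Add1,r1:1,r2:2,r3:5,r4:Mul1
cycle 15: - // r0:Add1,r1:1,r2:2,r3:5,r4:Mul1
cycle 16: CDB Add1=4 // r0:4,r1:1,r2:2,r3:5,r4:Mul1
cycle 17: - // r0:4,r1:1,r2:2,r3:5,r4:Mul1
cycle 18: - // r0:4,r1:1,r2:2,r3:5,r4:Mul1
cycle 19: CDB Mul1=4 // r0:4,r1:1,r2:2,r3:5,r4:4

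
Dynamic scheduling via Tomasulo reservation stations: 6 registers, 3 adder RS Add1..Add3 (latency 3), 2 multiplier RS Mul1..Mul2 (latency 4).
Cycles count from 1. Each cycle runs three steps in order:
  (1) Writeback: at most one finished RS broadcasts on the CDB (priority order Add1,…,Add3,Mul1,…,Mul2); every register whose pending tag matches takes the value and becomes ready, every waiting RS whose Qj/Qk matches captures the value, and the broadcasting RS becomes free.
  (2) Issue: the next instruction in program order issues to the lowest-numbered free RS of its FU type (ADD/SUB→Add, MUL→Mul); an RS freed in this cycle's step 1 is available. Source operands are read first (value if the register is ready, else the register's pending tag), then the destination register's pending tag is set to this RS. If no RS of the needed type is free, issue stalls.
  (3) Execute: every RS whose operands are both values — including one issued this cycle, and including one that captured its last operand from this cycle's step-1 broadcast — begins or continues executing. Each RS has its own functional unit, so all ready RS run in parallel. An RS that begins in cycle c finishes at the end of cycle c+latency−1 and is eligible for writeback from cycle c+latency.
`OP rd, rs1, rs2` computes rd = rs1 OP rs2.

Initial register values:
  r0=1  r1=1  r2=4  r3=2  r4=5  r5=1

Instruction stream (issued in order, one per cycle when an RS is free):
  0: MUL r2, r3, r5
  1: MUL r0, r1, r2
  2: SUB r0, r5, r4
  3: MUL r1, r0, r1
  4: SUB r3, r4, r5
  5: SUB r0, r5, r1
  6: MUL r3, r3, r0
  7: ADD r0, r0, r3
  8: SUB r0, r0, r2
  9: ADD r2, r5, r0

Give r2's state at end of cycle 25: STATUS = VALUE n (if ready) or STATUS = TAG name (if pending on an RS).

STATUS = TAG Add2

  c1: issue MUL r2<-Mul1  regs: r0:1,r1:1,r2:Mul1,r3:2,r4:5,r5:1
  c2: issue MUL r0<-Mul2  regs: r0:Mul2,r1:1,r2:Mul1,r3:2,r4:5,r5:1
  c3: issue SUB r0<-Add1  regs: r0:Add1,r1:1,r2:Mul1,r3:2,r4:5,r5:1
  c4: stall  regs: r0:Add1,r1:1,r2:Mul1,r3:2,r4:5,r5:1
  c5: CDB Mul1=2; issue MUL r1<-Mul1  regs: r0:Add1,r1:Mul1,r2:2,r3:2,r4:5,r5:1
  c6: CDB Add1=-4; issue SUB r3<-Add1  regs: r0:-4,r1:Mul1,r2:2,r3:Add1,r4:5,r5:1
  c7: issue SUB r0<-Add2  regs: r0:Add2,r1:Mul1,r2:2,r3:Add1,r4:5,r5:1
  c8: stall  regs: r0:Add2,r1:Mul1,r2:2,r3:Add1,r4:5,r5:1
  c9: CDB Add1=4; stall  regs: r0:Add2,r1:Mul1,r2:2,r3:4,r4:5,r5:1
  c10: CDB Mul1=-4; issue MUL r3<-Mul1  regs: r0:Add2,r1:-4,r2:2,r3:Mul1,r4:5,r5:1
  c11: CDB Mul2=2; issue ADD r0<-Add1  regs: r0:Add1,r1:-4,r2:2,r3:Mul1,r4:5,r5:1
  c12: issue SUB r0<-Add3  regs: r0:Add3,r1:-4,r2:2,r3:Mul1,r4:5,r5:1
  c13: CDB Add2=5; issue ADD r2<-Add2  regs: r0:Add3,r1:-4,r2:Add2,r3:Mul1,r4:5,r5:1
  c14: -  regs: r0:Add3,r1:-4,r2:Add2,r3:Mul1,r4:5,r5:1
  c15: -  regs: r0:Add3,r1:-4,r2:Add2,r3:Mul1,r4:5,r5:1
  c16: -  regs: r0:Add3,r1:-4,r2:Add2,r3:Mul1,r4:5,r5:1
  c17: CDB Mul1=20  regs: r0:Add3,r1:-4,r2:Add2,r3:20,r4:5,r5:1
  c18: -  regs: r0:Add3,r1:-4,r2:Add2,r3:20,r4:5,r5:1
  c19: -  regs: r0:Add3,r1:-4,r2:Add2,r3:20,r4:5,r5:1
  c20: CDB Add1=25  regs: r0:Add3,r1:-4,r2:Add2,r3:20,r4:5,r5:1
  c21: -  regs: r0:Add3,r1:-4,r2:Add2,r3:20,r4:5,r5:1
  c22: -  regs: r0:Add3,r1:-4,r2:Add2,r3:20,r4:5,r5:1
  c23: CDB Add3=23  regs: r0:23,r1:-4,r2:Add2,r3:20,r4:5,r5:1
  c24: -  regs: r0:23,r1:-4,r2:Add2,r3:20,r4:5,r5:1
  c25: -  regs: r0:23,r1:-4,r2:Add2,r3:20,r4:5,r5:1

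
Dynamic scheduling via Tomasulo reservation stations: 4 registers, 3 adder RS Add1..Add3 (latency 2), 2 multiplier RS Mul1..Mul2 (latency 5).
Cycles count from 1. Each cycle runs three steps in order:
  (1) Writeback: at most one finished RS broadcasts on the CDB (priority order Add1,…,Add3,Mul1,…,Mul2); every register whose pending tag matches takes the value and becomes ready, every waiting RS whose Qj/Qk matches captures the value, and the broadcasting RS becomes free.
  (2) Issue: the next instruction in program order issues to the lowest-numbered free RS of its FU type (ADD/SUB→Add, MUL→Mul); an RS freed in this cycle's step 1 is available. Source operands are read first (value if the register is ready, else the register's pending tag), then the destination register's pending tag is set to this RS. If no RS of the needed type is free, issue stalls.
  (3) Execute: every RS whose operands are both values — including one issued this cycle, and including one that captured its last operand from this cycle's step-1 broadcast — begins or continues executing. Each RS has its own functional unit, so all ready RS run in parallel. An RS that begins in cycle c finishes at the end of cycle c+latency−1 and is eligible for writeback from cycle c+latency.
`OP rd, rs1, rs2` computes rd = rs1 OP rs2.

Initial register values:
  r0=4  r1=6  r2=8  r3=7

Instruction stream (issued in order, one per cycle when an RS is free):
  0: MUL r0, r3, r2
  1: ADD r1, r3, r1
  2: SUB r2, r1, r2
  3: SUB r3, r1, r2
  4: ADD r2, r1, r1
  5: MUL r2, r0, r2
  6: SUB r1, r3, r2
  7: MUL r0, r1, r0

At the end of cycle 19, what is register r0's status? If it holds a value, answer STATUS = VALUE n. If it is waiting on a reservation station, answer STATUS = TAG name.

STATUS = TAG Mul1

cycle 1: issue MUL r0<-Mul1 // r0:Mul1,r1:6,r2:8,r3:7
cycle 2: issue ADD r1<-Add1 // r0:Mul1,r1:Add1,r2:8,r3:7
cycle 3: issue SUB r2<-Add2 // r0:Mul1,r1:Add1,r2:Add2,r3:7
cycle 4: CDB Add1=13; issue SUB r3<-Add1 // r0:Mul1,r1:13,r2:Add2,r3:Add1
cycle 5: issue ADD r2<-Add3 // r0:Mul1,r1:13,r2:Add3,r3:Add1
cycle 6: CDB Add2=5; issue MUL r2<-Mul2 // r0:Mul1,r1:13,r2:Mul2,r3:Add1
cycle 7: CDB Add3=26; issue SUB r1<-Add2 // r0:Mul1,r1:Add2,r2:Mul2,r3:Add1
cycle 8: CDB Add1=8; stall // r0:Mul1,r1:Add2,r2:Mul2,r3:8
cycle 9: CDB Mul1=56; issue MUL r0<-Mul1 // r0:Mul1,r1:Add2,r2:Mul2,r3:8
cycle 10: - // r0:Mul1,r1:Add2,r2:Mul2,r3:8
cycle 11: - // r0:Mul1,r1:Add2,r2:Mul2,r3:8
cycle 12: - // r0:Mul1,r1:Add2,r2:Mul2,r3:8
cycle 13: - // r0:Mul1,r1:Add2,r2:Mul2,r3:8
cycle 14: CDB Mul2=1456 // r0:Mul1,r1:Add2,r2:1456,r3:8
cycle 15: - // r0:Mul1,r1:Add2,r2:1456,r3:8
cycle 16: CDB Add2=-1448 // r0:Mul1,r1:-1448,r2:1456,r3:8
cycle 17: - // r0:Mul1,r1:-1448,r2:1456,r3:8
cycle 18: - // r0:Mul1,r1:-1448,r2:1456,r3:8
cycle 19: - // r0:Mul1,r1:-1448,r2:1456,r3:8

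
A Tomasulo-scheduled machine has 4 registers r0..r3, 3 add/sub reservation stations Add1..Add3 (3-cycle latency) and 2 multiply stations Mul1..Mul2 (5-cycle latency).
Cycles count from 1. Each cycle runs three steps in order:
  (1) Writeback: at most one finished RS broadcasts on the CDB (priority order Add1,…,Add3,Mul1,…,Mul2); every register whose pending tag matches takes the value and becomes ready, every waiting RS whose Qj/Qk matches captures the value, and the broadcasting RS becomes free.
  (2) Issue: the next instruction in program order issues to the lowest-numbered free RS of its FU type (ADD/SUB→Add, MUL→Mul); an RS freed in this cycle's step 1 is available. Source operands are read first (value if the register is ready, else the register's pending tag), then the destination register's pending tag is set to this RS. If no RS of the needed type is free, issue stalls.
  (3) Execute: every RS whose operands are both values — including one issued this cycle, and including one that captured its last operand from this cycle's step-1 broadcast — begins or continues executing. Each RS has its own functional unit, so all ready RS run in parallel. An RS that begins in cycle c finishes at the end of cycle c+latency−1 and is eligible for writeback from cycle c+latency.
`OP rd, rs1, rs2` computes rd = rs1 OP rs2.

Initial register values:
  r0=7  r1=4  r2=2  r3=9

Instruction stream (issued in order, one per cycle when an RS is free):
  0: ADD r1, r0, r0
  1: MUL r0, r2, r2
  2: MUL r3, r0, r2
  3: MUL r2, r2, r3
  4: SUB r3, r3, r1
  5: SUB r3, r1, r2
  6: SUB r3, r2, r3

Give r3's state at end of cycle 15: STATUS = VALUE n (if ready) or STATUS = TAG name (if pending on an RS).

cycle 1: issue ADD r1<-Add1 // r0:7,r1:Add1,r2:2,r3:9
cycle 2: issue MUL r0<-Mul1 // r0:Mul1,r1:Add1,r2:2,r3:9
cycle 3: issue MUL r3<-Mul2 // r0:Mul1,r1:Add1,r2:2,r3:Mul2
cycle 4: CDB Add1=14; stall // r0:Mul1,r1:14,r2:2,r3:Mul2
cycle 5: stall // r0:Mul1,r1:14,r2:2,r3:Mul2
cycle 6: stall // r0:Mul1,r1:14,r2:2,r3:Mul2
cycle 7: CDB Mul1=4; issue MUL r2<-Mul1 // r0:4,r1:14,r2:Mul1,r3:Mul2
cycle 8: issue SUB r3<-Add1 // r0:4,r1:14,r2:Mul1,r3:Add1
cycle 9: issue SUB r3<-Add2 // r0:4,r1:14,r2:Mul1,r3:Add2
cycle 10: issue SUB r3<-Add3 // r0:4,r1:14,r2:Mul1,r3:Add3
cycle 11: - // r0:4,r1:14,r2:Mul1,r3:Add3
cycle 12: CDB Mul2=8 // r0:4,r1:14,r2:Mul1,r3:Add3
cycle 13: - // r0:4,r1:14,r2:Mul1,r3:Add3
cycle 14: - // r0:4,r1:14,r2:Mul1,r3:Add3
cycle 15: CDB Add1=-6 // r0:4,r1:14,r2:Mul1,r3:Add3

STATUS = TAG Add3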